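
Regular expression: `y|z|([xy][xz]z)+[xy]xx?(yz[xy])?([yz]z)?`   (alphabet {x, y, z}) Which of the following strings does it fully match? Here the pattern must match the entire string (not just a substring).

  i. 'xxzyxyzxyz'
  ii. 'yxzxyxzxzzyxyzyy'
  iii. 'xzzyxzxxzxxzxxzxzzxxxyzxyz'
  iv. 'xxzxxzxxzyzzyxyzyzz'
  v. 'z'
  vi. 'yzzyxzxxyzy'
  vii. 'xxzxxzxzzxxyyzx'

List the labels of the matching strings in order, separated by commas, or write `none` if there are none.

i, iii, iv, v, vi

i → match
ii → no match
iii → match
iv → match
v → match
vi → match
vii → no match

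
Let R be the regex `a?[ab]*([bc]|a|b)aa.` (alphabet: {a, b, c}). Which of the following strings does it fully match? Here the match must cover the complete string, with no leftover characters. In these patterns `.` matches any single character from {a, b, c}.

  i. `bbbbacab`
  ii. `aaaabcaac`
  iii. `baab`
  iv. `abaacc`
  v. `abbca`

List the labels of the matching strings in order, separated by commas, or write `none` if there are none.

ii, iii

i → no match
ii → match
iii → match
iv → no match
v → no match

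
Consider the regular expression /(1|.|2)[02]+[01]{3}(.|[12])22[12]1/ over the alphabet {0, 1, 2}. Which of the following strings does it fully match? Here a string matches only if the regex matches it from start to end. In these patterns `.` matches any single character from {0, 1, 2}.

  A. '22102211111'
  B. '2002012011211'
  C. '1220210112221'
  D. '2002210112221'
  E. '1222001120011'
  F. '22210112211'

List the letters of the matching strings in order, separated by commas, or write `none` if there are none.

C, D, F

A → no match
B → no match
C → match
D → match
E → no match
F → match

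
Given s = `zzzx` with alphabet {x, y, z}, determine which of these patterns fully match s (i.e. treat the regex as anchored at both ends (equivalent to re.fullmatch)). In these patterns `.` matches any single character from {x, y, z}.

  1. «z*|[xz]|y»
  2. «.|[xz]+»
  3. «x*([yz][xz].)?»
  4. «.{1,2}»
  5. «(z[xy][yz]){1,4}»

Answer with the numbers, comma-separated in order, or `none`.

2

1 → no match
2 → match
3 → no match
4 → no match
5 → no match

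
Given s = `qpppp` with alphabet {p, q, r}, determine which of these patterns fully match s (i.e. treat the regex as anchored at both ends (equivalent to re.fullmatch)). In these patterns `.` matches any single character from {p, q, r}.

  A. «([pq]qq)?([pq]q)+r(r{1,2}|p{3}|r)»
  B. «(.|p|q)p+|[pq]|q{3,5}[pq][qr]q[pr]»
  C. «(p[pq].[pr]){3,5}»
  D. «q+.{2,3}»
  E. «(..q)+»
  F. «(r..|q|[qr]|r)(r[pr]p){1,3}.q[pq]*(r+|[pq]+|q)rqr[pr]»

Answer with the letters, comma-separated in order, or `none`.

A → no match
B → match
C → no match — must start with `p`
D → no match
E → no match — must end with `q`
F → no match

B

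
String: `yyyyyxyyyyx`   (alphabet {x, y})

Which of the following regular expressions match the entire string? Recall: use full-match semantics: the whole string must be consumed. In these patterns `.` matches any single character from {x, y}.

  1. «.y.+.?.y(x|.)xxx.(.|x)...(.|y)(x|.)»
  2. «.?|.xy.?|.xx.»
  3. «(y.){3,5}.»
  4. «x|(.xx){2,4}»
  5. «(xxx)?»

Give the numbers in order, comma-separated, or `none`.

3

1 → no match
2 → no match
3 → match
4 → no match
5 → no match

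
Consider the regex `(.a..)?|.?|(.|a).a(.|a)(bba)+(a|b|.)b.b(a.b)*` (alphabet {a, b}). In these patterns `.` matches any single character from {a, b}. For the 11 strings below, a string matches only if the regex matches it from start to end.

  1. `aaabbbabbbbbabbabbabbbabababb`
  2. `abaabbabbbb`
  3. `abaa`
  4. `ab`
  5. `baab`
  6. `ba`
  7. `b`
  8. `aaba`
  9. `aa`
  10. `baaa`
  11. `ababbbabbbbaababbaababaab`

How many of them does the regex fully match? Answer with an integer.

5

1 → no match
2 → match
3 → no match
4 → no match
5 → match
6 → no match
7 → match
8 → match
9 → no match
10 → match
11 → no match
Total matched: 5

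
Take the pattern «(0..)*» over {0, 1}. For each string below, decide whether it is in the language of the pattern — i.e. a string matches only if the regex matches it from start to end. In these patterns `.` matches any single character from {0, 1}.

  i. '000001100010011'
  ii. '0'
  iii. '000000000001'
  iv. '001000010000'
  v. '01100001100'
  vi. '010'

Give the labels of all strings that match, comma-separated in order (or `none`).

iii, iv, vi

i → no match
ii → no match
iii → match
iv → match
v → no match
vi → match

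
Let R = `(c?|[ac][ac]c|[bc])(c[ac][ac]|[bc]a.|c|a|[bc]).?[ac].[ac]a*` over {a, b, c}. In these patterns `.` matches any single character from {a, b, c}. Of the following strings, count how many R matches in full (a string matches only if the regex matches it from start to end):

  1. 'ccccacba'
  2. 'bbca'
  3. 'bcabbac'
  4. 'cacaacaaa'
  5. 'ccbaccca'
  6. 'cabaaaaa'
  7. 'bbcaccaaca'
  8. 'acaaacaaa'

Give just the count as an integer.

3

1 → match
2 → no match
3 → no match
4 → match
5 → no match
6 → match
7 → no match
8 → no match
Total matched: 3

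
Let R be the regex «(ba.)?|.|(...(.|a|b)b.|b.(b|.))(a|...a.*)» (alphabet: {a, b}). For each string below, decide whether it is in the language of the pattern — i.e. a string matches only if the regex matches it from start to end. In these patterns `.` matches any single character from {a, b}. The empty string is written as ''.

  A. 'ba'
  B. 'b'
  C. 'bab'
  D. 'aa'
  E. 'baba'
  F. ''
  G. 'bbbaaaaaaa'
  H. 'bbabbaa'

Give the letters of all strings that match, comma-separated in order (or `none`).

A → no match
B → match
C → match
D → no match
E → match
F → match
G → match
H → match

B, C, E, F, G, H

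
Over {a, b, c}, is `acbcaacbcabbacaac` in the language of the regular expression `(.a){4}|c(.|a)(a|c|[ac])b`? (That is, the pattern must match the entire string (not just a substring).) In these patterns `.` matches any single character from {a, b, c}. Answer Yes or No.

No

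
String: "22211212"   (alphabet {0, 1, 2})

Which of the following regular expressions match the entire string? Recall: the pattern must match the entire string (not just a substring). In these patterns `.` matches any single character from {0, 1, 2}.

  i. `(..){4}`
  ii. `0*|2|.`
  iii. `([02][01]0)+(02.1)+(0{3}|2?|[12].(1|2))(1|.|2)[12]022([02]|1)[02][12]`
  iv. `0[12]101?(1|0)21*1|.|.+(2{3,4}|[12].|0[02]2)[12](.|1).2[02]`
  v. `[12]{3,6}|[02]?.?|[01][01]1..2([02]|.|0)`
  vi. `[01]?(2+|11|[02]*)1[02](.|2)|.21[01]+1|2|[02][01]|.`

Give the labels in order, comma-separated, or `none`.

i → match
ii → no match
iii → no match
iv → no match
v → no match
vi → no match

i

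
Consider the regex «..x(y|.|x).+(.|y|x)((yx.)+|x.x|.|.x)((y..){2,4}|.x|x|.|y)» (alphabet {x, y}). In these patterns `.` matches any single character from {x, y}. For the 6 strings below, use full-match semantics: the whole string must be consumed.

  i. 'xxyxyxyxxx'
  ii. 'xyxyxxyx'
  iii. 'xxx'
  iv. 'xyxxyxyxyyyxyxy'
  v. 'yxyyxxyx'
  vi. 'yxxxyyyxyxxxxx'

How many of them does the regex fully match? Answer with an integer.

3

i → no match
ii → match
iii → no match
iv → match
v → no match
vi → match
Total matched: 3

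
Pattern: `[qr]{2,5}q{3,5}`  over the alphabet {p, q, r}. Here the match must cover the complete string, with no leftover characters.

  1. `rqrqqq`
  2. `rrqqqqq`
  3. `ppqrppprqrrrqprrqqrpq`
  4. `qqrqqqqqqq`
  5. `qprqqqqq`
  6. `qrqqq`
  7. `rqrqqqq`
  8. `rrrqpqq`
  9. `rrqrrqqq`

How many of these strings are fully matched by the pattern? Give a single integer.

1 → match
2 → match
3 → no match
4 → match
5 → no match
6 → match
7 → match
8 → no match
9 → match
Total matched: 6

6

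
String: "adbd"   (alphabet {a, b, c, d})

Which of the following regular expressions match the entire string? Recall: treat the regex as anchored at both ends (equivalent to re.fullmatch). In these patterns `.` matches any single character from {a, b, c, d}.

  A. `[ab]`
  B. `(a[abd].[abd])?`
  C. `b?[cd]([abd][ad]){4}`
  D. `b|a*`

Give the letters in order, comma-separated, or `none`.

B

A → no match
B → match
C → no match
D → no match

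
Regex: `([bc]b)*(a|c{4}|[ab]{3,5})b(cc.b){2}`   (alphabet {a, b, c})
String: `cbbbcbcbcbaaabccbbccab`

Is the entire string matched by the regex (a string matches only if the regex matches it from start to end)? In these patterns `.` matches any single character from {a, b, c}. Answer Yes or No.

Yes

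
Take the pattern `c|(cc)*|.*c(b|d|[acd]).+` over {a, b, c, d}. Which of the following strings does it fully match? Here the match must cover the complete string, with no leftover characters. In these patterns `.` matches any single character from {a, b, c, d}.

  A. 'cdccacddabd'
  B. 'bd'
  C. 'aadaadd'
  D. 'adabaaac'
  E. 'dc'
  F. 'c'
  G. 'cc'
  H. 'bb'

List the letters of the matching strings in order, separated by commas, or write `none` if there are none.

A, F, G

A → match
B → no match
C → no match
D → no match
E → no match
F → match
G → match
H → no match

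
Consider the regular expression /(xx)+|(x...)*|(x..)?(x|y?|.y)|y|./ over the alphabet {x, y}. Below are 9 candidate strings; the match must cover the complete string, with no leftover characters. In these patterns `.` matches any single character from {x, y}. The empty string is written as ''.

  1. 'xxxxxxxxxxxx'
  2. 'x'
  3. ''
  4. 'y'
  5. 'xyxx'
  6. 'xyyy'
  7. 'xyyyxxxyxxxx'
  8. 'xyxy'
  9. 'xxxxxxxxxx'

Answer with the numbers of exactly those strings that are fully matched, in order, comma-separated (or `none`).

1, 2, 3, 4, 5, 6, 7, 8, 9

1 → match
2 → match
3 → match
4 → match
5 → match
6 → match
7 → match
8 → match
9 → match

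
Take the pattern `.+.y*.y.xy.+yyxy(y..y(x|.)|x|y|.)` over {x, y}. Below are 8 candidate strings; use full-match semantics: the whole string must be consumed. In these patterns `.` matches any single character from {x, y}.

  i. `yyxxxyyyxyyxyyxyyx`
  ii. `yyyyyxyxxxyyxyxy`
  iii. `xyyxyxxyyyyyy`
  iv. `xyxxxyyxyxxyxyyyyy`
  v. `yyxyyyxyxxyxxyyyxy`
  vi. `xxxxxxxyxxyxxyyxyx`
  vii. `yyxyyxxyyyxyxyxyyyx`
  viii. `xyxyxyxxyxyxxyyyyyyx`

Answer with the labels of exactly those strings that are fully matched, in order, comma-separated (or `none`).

i → no match
ii → no match
iii → no match
iv → no match
v → no match
vi → match
vii → no match
viii → no match

vi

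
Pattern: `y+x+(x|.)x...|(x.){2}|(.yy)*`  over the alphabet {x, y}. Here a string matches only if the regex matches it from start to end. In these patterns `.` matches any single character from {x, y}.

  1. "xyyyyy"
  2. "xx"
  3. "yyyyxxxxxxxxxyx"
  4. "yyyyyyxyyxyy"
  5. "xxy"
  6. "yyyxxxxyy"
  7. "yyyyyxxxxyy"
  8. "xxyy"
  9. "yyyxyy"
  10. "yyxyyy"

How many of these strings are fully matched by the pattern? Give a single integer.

1 → match
2 → no match
3 → match
4 → match
5 → no match
6 → match
7 → match
8 → no match
9 → match
10 → no match
Total matched: 6

6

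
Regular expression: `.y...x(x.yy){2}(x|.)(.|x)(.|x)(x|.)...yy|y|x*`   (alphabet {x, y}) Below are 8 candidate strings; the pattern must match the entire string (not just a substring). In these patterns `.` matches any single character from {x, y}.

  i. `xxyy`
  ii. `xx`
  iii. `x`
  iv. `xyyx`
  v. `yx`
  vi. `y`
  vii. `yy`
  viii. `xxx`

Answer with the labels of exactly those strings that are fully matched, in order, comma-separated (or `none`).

i → no match
ii → match
iii → match
iv → no match
v → no match
vi → match
vii → no match
viii → match

ii, iii, vi, viii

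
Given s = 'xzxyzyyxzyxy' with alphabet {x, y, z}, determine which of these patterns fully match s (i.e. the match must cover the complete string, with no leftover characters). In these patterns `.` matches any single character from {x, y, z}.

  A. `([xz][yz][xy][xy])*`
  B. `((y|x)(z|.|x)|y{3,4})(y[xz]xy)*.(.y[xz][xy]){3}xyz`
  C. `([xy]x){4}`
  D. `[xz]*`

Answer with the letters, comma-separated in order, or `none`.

A → match
B → no match — must end with 'xyz'
C → no match — must end with 'x'
D → no match

A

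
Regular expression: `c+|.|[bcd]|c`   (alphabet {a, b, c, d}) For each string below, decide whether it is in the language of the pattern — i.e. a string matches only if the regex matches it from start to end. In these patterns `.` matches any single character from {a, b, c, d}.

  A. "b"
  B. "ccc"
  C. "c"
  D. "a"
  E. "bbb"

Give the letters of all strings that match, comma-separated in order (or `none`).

A → match
B → match
C → match
D → match
E → no match

A, B, C, D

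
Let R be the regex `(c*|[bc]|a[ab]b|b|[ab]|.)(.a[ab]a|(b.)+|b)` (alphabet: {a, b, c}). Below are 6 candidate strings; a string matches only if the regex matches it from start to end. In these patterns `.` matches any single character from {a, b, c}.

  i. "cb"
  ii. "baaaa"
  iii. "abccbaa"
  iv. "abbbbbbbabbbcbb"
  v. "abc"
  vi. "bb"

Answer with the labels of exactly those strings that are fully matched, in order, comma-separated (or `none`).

i, ii, iv, v, vi

i. "cb" → match
ii. "baaaa" → match
iii. "abccbaa" → no match
iv → match
v. "abc" → match
vi. "bb" → match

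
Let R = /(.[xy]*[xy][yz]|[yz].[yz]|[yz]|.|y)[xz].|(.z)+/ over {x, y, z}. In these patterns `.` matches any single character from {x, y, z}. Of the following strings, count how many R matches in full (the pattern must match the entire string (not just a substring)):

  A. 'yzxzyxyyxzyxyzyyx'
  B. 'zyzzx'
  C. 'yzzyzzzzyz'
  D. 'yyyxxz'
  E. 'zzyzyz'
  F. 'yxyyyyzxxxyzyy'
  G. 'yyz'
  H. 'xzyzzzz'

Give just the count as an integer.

A → no match
B → match
C → no match
D → no match
E → match
F → no match
G → no match
H → no match
Total matched: 2

2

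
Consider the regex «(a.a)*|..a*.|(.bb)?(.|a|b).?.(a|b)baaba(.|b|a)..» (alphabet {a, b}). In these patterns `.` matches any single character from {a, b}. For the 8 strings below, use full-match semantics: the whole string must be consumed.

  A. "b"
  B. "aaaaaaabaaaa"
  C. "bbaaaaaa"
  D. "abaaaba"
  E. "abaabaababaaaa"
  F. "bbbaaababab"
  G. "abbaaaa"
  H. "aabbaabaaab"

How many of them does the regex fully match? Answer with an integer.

3

A → no match
B → match
C → match
D → no match
E → no match
F → no match
G → no match
H → match
Total matched: 3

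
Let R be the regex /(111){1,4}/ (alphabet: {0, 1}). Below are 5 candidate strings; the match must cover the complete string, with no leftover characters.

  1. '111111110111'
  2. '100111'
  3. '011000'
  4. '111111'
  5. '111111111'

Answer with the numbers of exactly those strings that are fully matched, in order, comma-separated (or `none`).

1 → no match
2 → no match — must start with '111'
3 → no match — must start with '111'
4 → match
5 → match

4, 5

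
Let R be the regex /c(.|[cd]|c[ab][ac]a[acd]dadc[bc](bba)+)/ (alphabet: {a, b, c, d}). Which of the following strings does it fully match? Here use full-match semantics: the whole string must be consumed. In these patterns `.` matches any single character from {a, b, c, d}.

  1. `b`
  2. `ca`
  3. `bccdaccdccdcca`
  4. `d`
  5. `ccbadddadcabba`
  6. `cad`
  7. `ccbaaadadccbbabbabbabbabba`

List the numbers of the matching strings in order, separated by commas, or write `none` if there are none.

1. `b` → no match — must start with `c`
2. `ca` → match
3 → no match — must start with `c`
4. `d` → no match — must start with `c`
5 → no match
6. `cad` → no match
7 → match

2, 7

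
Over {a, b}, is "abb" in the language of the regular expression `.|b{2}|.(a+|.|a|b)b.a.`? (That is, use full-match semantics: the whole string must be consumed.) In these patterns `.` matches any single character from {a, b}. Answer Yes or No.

No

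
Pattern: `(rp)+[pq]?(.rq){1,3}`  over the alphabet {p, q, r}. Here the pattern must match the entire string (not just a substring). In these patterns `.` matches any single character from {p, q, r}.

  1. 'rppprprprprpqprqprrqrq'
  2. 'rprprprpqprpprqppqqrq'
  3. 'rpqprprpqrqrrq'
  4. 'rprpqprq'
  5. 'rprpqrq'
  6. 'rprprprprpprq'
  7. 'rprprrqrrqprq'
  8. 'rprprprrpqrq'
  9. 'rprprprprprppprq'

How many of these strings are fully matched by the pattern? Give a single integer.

5

1 → no match
2 → no match
3 → no match
4 → match
5 → match
6 → match
7 → match
8 → no match
9 → match
Total matched: 5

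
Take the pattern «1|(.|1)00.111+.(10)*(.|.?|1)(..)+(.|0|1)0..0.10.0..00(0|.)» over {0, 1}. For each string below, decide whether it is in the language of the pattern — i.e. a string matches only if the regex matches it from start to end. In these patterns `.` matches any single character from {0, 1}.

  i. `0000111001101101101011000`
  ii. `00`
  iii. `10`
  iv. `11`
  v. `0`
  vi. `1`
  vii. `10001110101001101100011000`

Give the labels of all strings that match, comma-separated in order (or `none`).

i, vi, vii

i → match
ii → no match
iii → no match
iv → no match
v → no match
vi → match
vii → match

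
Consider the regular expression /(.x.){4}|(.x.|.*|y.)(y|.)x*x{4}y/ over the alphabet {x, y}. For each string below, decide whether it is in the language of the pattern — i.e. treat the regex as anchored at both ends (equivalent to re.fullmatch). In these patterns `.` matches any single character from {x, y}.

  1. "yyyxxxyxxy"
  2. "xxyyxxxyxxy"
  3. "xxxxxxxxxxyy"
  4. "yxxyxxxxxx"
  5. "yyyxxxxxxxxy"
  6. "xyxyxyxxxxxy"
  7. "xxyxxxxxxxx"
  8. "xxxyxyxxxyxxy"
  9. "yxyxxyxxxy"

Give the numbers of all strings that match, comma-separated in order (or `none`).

1. "yyyxxxyxxy" → no match
2. "xxyyxxxyxxy" → no match
3. "xxxxxxxxxxyy" → no match
4. "yxxyxxxxxx" → no match
5. "yyyxxxxxxxxy" → match
6. "xyxyxyxxxxxy" → match
7. "xxyxxxxxxxx" → no match
8 → no match
9. "yxyxxyxxxy" → no match

5, 6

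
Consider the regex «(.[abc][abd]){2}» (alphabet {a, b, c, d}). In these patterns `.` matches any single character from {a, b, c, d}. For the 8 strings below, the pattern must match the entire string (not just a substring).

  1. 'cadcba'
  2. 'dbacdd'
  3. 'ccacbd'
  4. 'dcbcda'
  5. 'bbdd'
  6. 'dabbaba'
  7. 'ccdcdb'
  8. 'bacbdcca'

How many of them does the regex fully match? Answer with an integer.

1 → match
2 → no match
3 → match
4 → no match
5 → no match
6 → no match
7 → no match
8 → no match
Total matched: 2

2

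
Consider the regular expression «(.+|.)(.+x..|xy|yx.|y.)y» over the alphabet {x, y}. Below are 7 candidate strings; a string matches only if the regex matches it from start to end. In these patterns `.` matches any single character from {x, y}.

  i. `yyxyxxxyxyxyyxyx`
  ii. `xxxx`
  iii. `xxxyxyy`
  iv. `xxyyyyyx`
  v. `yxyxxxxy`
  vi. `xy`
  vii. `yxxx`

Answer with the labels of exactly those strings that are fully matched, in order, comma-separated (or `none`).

i → no match — must end with `y`
ii. `xxxx` → no match — must end with `y`
iii. `xxxyxyy` → match
iv. `xxyyyyyx` → no match — must end with `y`
v. `yxyxxxxy` → match
vi. `xy` → no match
vii. `yxxx` → no match — must end with `y`

iii, v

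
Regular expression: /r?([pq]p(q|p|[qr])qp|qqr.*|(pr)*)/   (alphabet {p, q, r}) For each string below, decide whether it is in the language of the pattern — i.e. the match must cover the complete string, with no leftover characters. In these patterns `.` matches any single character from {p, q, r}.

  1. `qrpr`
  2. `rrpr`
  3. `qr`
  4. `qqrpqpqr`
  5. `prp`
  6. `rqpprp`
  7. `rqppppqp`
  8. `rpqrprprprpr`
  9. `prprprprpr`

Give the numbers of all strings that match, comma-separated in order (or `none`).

4, 9

1. `qrpr` → no match
2. `rrpr` → no match
3. `qr` → no match
4. `qqrpqpqr` → match
5. `prp` → no match
6. `rqpprp` → no match
7. `rqppppqp` → no match
8. `rpqrprprprpr` → no match
9. `prprprprpr` → match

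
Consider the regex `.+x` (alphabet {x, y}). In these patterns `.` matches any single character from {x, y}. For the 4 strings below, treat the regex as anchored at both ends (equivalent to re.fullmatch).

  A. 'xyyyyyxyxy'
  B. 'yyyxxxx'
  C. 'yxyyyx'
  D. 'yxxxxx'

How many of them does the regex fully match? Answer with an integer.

3

A → no match — must end with 'x'
B → match
C → match
D → match
Total matched: 3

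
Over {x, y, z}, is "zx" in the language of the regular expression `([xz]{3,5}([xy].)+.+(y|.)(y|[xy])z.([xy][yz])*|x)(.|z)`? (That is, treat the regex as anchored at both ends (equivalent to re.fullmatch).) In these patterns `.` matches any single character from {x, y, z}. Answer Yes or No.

No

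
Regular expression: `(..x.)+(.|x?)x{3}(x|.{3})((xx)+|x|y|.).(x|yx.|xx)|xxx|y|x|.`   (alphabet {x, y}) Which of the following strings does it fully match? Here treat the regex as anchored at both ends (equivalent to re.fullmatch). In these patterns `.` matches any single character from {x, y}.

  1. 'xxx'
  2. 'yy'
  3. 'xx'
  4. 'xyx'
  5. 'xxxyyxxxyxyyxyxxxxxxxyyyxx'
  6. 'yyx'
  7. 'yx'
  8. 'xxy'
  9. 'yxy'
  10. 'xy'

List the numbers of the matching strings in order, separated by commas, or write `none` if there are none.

1 → match
2 → no match
3 → no match
4 → no match
5 → no match
6 → no match
7 → no match
8 → no match
9 → no match
10 → no match

1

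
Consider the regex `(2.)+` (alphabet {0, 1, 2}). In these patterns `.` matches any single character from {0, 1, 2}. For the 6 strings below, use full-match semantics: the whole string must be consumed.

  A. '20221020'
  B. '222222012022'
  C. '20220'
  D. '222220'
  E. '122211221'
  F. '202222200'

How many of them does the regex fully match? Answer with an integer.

1

A → no match
B → no match
C → no match
D → match
E → no match — must start with '2'
F → no match
Total matched: 1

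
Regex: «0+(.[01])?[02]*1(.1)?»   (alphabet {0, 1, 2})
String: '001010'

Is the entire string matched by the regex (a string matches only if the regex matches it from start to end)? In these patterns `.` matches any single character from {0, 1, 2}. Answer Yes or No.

No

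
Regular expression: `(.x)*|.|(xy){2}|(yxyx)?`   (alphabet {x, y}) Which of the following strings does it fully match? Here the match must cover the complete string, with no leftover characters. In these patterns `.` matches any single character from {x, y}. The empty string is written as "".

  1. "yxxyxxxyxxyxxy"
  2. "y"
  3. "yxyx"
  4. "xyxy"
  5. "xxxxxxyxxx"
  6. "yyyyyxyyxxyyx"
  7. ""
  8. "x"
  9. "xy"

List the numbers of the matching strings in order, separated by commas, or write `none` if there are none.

1 → no match
2 → match
3 → match
4 → match
5 → match
6 → no match
7 → match
8 → match
9 → no match

2, 3, 4, 5, 7, 8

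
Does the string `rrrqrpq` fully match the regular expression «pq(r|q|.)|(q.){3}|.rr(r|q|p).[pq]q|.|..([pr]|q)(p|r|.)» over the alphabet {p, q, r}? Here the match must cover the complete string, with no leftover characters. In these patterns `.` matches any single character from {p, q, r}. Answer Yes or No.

Yes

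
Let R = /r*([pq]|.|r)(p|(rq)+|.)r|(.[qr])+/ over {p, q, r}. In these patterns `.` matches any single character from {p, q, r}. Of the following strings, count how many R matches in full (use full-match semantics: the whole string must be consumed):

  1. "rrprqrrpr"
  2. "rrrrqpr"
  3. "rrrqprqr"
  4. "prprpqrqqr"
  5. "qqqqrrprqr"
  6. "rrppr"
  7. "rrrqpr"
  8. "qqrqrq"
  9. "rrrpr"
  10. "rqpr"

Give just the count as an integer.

9

1 → no match
2 → match
3 → match
4 → match
5 → match
6 → match
7 → match
8 → match
9 → match
10 → match
Total matched: 9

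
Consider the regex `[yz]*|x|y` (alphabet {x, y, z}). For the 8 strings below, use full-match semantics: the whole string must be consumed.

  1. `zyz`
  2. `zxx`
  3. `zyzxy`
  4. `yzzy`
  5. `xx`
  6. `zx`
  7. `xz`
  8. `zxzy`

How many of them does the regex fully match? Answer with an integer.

1 → match
2 → no match
3 → no match
4 → match
5 → no match
6 → no match
7 → no match
8 → no match
Total matched: 2

2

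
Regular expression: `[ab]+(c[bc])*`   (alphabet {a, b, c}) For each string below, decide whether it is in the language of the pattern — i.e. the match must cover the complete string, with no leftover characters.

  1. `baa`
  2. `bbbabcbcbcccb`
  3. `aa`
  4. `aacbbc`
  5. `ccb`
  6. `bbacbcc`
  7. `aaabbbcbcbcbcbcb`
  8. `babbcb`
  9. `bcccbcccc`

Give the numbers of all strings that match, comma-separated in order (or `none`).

1, 2, 3, 6, 7, 8, 9

1. `baa` → match
2 → match
3. `aa` → match
4. `aacbbc` → no match
5. `ccb` → no match
6. `bbacbcc` → match
7 → match
8. `babbcb` → match
9. `bcccbcccc` → match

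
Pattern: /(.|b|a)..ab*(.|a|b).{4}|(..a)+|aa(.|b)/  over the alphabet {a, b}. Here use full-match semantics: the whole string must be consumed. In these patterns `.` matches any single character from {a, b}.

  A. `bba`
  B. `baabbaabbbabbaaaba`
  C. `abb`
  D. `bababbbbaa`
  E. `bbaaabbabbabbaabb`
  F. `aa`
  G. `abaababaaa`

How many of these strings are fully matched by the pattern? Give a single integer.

A. `bba` → match
B → no match
C. `abb` → no match
D. `bababbbbaa` → match
E → no match
F. `aa` → no match
G. `abaababaaa` → match
Total matched: 3

3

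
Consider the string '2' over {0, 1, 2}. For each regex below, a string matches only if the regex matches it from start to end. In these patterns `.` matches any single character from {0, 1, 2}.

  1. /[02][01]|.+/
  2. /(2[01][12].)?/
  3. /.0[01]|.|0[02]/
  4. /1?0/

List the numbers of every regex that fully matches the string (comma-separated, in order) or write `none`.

1, 3

1 → match
2 → no match
3 → match
4 → no match — must end with '0'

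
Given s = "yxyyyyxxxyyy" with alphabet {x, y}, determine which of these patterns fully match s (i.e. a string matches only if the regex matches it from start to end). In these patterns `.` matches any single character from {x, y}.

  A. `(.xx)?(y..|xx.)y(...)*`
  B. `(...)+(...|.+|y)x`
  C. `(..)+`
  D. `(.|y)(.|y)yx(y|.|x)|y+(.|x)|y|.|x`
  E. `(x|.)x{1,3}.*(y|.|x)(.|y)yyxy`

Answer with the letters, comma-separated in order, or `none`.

C

A → no match
B → no match — must end with "x"
C → match
D → no match
E → no match — must end with "yyxy"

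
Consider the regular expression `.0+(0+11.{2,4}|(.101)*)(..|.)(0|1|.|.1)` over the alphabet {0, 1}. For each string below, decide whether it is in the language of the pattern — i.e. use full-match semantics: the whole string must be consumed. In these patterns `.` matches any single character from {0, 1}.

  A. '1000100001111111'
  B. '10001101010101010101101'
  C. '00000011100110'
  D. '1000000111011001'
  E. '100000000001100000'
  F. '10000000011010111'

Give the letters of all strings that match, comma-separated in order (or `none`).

A → no match
B → match
C → match
D → match
E → match
F → match

B, C, D, E, F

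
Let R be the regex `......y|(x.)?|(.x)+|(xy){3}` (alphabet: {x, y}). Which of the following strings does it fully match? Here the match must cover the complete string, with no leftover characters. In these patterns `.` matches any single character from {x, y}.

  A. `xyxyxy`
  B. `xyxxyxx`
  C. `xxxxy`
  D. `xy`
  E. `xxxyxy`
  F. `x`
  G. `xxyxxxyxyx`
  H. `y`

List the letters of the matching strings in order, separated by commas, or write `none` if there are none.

A → match
B → no match
C → no match
D → match
E → no match
F → no match
G → match
H → no match

A, D, G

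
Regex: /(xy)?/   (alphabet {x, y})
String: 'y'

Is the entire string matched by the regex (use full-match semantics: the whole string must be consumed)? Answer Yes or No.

No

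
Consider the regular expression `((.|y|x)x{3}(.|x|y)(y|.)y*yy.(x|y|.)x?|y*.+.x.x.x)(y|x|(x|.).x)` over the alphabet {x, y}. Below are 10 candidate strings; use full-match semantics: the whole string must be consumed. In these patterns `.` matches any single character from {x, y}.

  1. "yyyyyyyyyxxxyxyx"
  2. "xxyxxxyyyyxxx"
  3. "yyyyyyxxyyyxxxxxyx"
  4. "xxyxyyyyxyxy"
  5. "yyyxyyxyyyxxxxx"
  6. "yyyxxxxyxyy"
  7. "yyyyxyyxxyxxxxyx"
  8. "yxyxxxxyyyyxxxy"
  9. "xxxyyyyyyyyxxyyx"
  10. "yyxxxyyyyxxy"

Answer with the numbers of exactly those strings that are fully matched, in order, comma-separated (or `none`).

1 → no match
2 → no match
3 → no match
4 → no match
5 → no match
6 → no match
7 → match
8 → no match
9 → no match
10 → no match

7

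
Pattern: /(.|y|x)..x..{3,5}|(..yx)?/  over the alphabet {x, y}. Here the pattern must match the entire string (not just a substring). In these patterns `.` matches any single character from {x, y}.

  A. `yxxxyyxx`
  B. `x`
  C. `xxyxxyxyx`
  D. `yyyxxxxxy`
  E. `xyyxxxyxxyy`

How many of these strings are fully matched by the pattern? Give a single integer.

3

A. `yxxxyyxx` → match
B. `x` → no match
C. `xxyxxyxyx` → match
D. `yyyxxxxxy` → match
E. `xyyxxxyxxyy` → no match
Total matched: 3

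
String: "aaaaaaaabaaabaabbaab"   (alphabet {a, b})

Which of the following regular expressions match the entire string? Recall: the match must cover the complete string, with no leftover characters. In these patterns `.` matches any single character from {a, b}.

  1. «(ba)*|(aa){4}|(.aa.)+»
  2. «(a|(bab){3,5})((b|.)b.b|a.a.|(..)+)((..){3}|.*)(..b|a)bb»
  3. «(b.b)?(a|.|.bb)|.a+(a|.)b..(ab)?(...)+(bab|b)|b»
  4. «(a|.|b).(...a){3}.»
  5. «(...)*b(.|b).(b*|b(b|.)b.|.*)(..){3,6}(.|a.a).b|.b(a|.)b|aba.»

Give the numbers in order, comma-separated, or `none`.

1 → match
2 → no match — must end with "bb"
3 → match
4 → no match
5 → no match

1, 3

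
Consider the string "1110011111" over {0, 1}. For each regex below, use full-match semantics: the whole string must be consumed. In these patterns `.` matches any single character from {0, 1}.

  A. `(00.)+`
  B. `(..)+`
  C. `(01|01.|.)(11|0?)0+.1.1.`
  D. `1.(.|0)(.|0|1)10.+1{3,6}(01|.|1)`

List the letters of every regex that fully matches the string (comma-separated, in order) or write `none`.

A → no match — must start with "00"
B → match
C → match
D → no match

B, C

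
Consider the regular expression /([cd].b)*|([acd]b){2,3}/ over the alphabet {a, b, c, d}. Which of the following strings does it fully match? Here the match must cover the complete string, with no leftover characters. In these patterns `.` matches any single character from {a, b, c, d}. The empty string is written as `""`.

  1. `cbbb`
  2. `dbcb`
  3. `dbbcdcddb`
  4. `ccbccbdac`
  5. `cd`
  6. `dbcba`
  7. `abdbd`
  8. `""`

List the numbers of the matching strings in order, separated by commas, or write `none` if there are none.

1 → no match
2 → match
3 → no match
4 → no match
5 → no match
6 → no match
7 → no match
8 → match

2, 8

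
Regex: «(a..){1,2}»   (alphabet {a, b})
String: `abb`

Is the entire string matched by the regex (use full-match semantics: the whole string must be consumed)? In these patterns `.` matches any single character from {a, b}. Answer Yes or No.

Yes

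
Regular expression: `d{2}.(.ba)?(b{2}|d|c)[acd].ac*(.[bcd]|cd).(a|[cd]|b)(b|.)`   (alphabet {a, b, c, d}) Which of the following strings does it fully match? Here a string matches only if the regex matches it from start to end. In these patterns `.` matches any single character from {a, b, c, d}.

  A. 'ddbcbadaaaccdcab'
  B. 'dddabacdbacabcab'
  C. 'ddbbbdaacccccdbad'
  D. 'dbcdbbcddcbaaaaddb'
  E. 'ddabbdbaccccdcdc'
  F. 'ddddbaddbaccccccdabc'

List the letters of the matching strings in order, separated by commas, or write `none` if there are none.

A → match
B → match
C → match
D → no match
E → match
F → match

A, B, C, E, F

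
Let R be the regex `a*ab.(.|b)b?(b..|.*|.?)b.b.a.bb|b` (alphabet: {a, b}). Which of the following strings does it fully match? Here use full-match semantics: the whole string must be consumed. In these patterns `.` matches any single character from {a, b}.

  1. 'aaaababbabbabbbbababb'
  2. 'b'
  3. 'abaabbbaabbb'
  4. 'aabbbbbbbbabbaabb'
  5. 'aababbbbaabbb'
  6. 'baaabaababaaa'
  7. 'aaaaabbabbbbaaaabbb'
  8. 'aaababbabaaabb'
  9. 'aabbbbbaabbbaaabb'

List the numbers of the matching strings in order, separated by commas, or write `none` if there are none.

1 → no match
2. 'b' → match
3. 'abaabbbaabbb' → match
4 → match
5 → match
6 → no match
7 → no match
8 → match
9 → match

2, 3, 4, 5, 8, 9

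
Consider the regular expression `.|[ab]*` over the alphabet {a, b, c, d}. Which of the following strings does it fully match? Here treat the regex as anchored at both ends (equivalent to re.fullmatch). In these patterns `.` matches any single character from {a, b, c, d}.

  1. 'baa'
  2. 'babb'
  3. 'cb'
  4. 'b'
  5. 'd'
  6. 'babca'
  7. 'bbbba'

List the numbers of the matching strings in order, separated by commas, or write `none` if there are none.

1, 2, 4, 5, 7

1 → match
2 → match
3 → no match
4 → match
5 → match
6 → no match
7 → match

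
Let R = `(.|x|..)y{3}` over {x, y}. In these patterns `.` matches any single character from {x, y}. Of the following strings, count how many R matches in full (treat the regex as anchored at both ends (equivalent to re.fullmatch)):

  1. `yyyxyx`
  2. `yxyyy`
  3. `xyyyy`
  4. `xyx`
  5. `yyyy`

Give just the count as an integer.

1 → no match — must end with `y`
2 → match
3 → match
4 → no match — must end with `y`
5 → match
Total matched: 3

3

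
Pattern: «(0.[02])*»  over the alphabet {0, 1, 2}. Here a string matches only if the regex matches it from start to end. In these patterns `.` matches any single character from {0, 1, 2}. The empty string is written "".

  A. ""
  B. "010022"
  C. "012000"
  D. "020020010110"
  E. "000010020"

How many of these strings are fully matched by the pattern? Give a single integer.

4

A → match
B → match
C → match
D → no match
E → match
Total matched: 4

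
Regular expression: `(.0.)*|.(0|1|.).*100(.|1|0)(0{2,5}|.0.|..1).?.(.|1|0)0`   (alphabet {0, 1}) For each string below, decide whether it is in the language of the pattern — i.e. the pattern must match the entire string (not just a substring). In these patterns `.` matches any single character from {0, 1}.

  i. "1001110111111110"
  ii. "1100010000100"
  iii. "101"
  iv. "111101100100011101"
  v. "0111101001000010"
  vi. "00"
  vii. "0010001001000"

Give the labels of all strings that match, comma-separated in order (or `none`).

iii, v, vii

i → no match
ii → no match
iii. "101" → match
iv → no match
v → match
vi. "00" → no match
vii → match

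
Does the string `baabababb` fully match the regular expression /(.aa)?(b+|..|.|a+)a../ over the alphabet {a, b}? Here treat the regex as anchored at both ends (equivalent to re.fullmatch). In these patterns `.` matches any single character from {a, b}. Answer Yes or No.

No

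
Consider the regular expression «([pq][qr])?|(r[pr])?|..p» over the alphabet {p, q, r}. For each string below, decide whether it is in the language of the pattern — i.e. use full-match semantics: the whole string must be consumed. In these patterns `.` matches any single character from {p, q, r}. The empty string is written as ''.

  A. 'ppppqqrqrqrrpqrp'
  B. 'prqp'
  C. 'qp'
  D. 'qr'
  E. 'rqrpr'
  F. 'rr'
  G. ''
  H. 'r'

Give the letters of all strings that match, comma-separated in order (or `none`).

D, F, G

A → no match
B. 'prqp' → no match
C. 'qp' → no match
D. 'qr' → match
E. 'rqrpr' → no match
F. 'rr' → match
G. '' → match
H. 'r' → no match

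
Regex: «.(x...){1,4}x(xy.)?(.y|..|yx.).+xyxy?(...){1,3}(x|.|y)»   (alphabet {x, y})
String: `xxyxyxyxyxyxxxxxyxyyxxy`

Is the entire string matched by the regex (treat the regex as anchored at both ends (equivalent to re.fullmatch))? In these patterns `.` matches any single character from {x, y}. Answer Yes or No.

Yes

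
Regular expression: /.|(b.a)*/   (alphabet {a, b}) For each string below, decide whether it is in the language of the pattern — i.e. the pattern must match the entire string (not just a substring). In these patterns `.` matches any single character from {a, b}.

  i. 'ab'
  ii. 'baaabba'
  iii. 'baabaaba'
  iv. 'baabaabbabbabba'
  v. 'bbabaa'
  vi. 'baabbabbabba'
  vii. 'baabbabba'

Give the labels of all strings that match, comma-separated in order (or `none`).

iv, v, vi, vii

i → no match
ii → no match
iii → no match
iv → match
v → match
vi → match
vii → match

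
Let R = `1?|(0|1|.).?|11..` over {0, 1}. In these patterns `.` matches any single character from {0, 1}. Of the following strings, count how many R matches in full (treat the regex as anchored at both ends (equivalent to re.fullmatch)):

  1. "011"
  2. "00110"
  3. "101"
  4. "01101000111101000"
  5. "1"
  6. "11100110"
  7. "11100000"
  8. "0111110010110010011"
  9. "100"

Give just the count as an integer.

1. "011" → no match
2. "00110" → no match
3. "101" → no match
4 → no match
5. "1" → match
6. "11100110" → no match
7. "11100000" → no match
8 → no match
9. "100" → no match
Total matched: 1

1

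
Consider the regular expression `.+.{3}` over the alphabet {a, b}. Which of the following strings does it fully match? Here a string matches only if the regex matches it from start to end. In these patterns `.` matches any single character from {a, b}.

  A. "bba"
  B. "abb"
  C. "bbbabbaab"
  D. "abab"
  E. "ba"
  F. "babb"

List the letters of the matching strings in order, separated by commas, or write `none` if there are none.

A. "bba" → no match
B. "abb" → no match
C. "bbbabbaab" → match
D. "abab" → match
E. "ba" → no match
F. "babb" → match

C, D, F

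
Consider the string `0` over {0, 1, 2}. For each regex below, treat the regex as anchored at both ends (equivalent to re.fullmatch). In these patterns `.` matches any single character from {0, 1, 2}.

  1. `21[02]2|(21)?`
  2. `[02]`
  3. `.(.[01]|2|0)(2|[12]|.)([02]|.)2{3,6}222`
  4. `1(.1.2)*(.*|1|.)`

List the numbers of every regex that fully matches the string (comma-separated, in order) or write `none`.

1 → no match
2 → match
3 → no match — must end with `2222`
4 → no match — must start with `1`

2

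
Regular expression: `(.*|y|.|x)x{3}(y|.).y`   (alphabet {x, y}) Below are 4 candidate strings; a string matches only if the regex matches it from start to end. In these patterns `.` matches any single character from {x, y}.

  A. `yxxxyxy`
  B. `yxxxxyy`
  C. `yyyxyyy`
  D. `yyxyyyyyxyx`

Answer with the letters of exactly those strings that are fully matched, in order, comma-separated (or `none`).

A → match
B → match
C → no match
D → no match — must end with `y`

A, B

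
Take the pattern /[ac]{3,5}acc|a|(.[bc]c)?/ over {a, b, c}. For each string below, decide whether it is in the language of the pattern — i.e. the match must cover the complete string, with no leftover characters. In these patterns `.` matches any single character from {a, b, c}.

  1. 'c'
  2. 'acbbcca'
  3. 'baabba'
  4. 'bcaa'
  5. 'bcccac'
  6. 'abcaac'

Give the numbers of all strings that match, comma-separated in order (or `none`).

none

1 → no match
2 → no match
3 → no match
4 → no match
5 → no match
6 → no match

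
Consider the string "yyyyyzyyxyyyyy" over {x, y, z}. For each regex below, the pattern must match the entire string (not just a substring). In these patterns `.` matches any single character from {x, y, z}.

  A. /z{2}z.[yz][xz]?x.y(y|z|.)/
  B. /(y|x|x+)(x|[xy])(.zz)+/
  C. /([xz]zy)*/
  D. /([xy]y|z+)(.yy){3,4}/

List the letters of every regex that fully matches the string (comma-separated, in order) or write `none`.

D

A → no match — must start with "z"
B → no match — must end with "zz"
C → no match
D → match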